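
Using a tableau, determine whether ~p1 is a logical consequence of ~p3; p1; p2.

No

Initial set: {~p3; p1; p2; ~~p1}.
○ open, literals {p1=1, p2=1, p3=0}.
0 branches closed, 1 open.
An open branch gives a countermodel: p1=1, p2=1, p3=0 (unmentioned atoms arbitrary); the premises hold there but the conclusion fails.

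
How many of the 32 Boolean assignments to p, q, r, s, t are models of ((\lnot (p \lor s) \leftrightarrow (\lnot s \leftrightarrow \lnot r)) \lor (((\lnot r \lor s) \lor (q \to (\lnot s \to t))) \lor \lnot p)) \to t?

Initial set: {T (((\lnot (p \lor s) \leftrightarrow (\lnot s \leftrightarrow \lnot r)) \lor (((\lnot r \lor s) \lor (q \to (\lnot s \to t))) \lor \lnot p)) \to t)}.
T (((\lnot (p \lor s) \leftrightarrow (\lnot s \leftrightarrow \lnot r)) \lor (((\lnot r \lor s) \lor (q \to (\lnot s \to t))) \lor \lnot p)) \to t): β-rule — branch into F ((\lnot (p \lor s) \leftrightarrow (\lnot s \leftrightarrow \lnot r)) \lor (((\lnot r \lor s) \lor (q \to (\lnot s \to t))) \lor \lnot p))  //  T t.
  branch 1 (add F ((\lnot (p \lor s) \leftrightarrow (\lnot s \leftrightarrow \lnot r)) \lor (((\lnot r \lor s) \lor (q \to (\lnot s \to t))) \lor \lnot p))):
    F ((\lnot (p \lor s) \leftrightarrow (\lnot s \leftrightarrow \lnot r)) \lor (((\lnot r \lor s) \lor (q \to (\lnot s \to t))) \lor \lnot p)): α-rule — add F (\lnot (p \lor s) \leftrightarrow (\lnot s \leftrightarrow \lnot r)), F (((\lnot r \lor s) \lor (q \to (\lnot s \to t))) \lor \lnot p).
    F (((\lnot r \lor s) \lor (q \to (\lnot s \to t))) \lor \lnot p): α-rule — add F ((\lnot r \lor s) \lor (q \to (\lnot s \to t))), F \lnot p.
    F ((\lnot r \lor s) \lor (q \to (\lnot s \to t))): α-rule — add F (\lnot r \lor s), F (q \to (\lnot s \to t)).
    F (\lnot r \lor s): α-rule — add F \lnot r, F s.
    F (q \to (\lnot s \to t)): α-rule — add T q, F (\lnot s \to t).
    F (\lnot s \to t): α-rule — add T \lnot s, F t.
    F (\lnot (p \lor s) \leftrightarrow (\lnot s \leftrightarrow \lnot r)): β-rule — branch into T \lnot (p \lor s), F (\lnot s \leftrightarrow \lnot r)  //  F \lnot (p \lor s), T (\lnot s \leftrightarrow \lnot r).
      branch 1.1 (add T \lnot (p \lor s), F (\lnot s \leftrightarrow \lnot r)):
        T \lnot (p \lor s): α-rule — add F p, F s.
        × closes — contains both p and \lnot p.
      branch 1.2 (add F \lnot (p \lor s), T (\lnot s \leftrightarrow \lnot r)):
        F \lnot (p \lor s): β-rule — branch into T p  //  T s.
          branch 1.2.1 (add T p):
            T (\lnot s \leftrightarrow \lnot r): β-rule — branch into T \lnot s, T \lnot r  //  F \lnot s, F \lnot r.
              branch 1.2.1.1 (add T \lnot s, T \lnot r):
                × closes — contains both r and \lnot r.
              branch 1.2.1.2 (add F \lnot s, F \lnot r):
                × closes — contains both s and \lnot s.
          branch 1.2.2 (add T s):
            × closes — contains both s and \lnot s.
  branch 2 (add T t):
    ○ open, literals {t=T}.
4 branches closed, 1 open.
Each open branch fixes some atoms; the unmentioned ones are free. Counting distinct full assignments: branch {t=T} (p, q, r, s) contributes 16 new. Total: 16.

16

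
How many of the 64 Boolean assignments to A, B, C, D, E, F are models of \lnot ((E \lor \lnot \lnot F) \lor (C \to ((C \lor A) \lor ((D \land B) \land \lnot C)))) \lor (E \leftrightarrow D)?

Initial set: {(\lnot ((E \lor \lnot \lnot F) \lor (C \to ((C \lor A) \lor ((D \land B) \land \lnot C)))) \lor (E \leftrightarrow D))}.
(\lnot ((E \lor \lnot \lnot F) \lor (C \to ((C \lor A) \lor ((D \land B) \land \lnot C)))) \lor (E \leftrightarrow D)): β-rule — branch into \lnot ((E \lor \lnot \lnot F) \lor (C \to ((C \lor A) \lor ((D \land B) \land \lnot C))))  //  (E \leftrightarrow D).
  branch 1 (add \lnot ((E \lor \lnot \lnot F) \lor (C \to ((C \lor A) \lor ((D \land B) \land \lnot C))))):
    \lnot ((E \lor \lnot \lnot F) \lor (C \to ((C \lor A) \lor ((D \land B) \land \lnot C)))): α-rule — add \lnot (E \lor \lnot \lnot F), \lnot (C \to ((C \lor A) \lor ((D \land B) \land \lnot C))).
    \lnot (E \lor \lnot \lnot F): α-rule — add \lnot E, \lnot \lnot \lnot F.
    \lnot (C \to ((C \lor A) \lor ((D \land B) \land \lnot C))): α-rule — add C, \lnot ((C \lor A) \lor ((D \land B) \land \lnot C)).
    \lnot \lnot \lnot F: drop double negation, giving \lnot F.
    \lnot ((C \lor A) \lor ((D \land B) \land \lnot C)): α-rule — add \lnot (C \lor A), \lnot ((D \land B) \land \lnot C).
    \lnot (C \lor A): α-rule — add \lnot C, \lnot A.
    × closes — contains both C and \lnot C.
  branch 2 (add (E \leftrightarrow D)):
    (E \leftrightarrow D): β-rule — branch into E, D  //  \lnot E, \lnot D.
      branch 2.1 (add E, D):
        ○ open, literals {D=true, E=true}.
      branch 2.2 (add \lnot E, \lnot D):
        ○ open, literals {D=false, E=false}.
1 branch closed, 2 open.
Each open branch fixes some atoms; the unmentioned ones are free. Counting distinct full assignments: branch {D=true, E=true} (A, B, C, F) contributes 16 new; branch {D=false, E=false} (A, B, C, F) contributes 16 new. Total: 32.

32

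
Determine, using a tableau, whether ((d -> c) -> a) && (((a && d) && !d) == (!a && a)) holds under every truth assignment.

Assume the negation and expand:
Initial set: {!(((d -> c) -> a) && (((a && d) && !d) == (!a && a)))}.
!(((d -> c) -> a) && (((a && d) && !d) == (!a && a))): β-rule — branch into !((d -> c) -> a)  //  !(((a && d) && !d) == (!a && a)).
  branch 1 (add !((d -> c) -> a)):
    !((d -> c) -> a): α-rule — add (d -> c), !a.
    (d -> c): β-rule — branch into !d  //  c.
      branch 1.1 (add !d):
        ○ open, literals {a=false, d=false}.
      branch 1.2 (add c):
        ○ open, literals {a=false, c=true}.
  branch 2 (add !(((a && d) && !d) == (!a && a))):
    !(((a && d) && !d) == (!a && a)): β-rule — branch into ((a && d) && !d), !(!a && a)  //  !((a && d) && !d), (!a && a).
      branch 2.1 (add ((a && d) && !d), !(!a && a)):
        ((a && d) && !d): α-rule — add (a && d), !d.
        (a && d): α-rule — add a, d.
        × closes — contains both d and !d.
      branch 2.2 (add !((a && d) && !d), (!a && a)):
        (!a && a): α-rule — add !a, a.
        × closes — contains both a and !a.
2 branches closed, 2 open.
An open branch gives a countermodel: a=false, d=false (unmentioned atoms arbitrary); under it the original formula is false.

Not valid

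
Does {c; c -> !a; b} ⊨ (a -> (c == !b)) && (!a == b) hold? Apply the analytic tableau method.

Initial set: {c; (c -> !a); b; !((a -> (c == !b)) && (!a == b))}.
(c -> !a): β-rule — branch into !c  //  !a.
  branch 1 (add !c):
    × closes — contains both c and !c.
  branch 2 (add !a):
    !((a -> (c == !b)) && (!a == b)): β-rule — branch into !(a -> (c == !b))  //  !(!a == b).
      branch 2.1 (add !(a -> (c == !b))):
        !(a -> (c == !b)): α-rule — add a, !(c == !b).
        × closes — contains both a and !a.
      branch 2.2 (add !(!a == b)):
        !(!a == b): β-rule — branch into !a, !b  //  !!a, b.
          branch 2.2.1 (add !a, !b):
            × closes — contains both b and !b.
          branch 2.2.2 (add !!a, b):
            × closes — contains both a and !a.
All 4 branches close.
Every branch closed, so the premises entail the conclusion.

Yes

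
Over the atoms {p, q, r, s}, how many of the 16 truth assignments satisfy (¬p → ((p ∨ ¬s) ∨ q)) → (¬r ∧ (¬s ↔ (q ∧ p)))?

5

Initial set: {T ((¬p → ((p ∨ ¬s) ∨ q)) → (¬r ∧ (¬s ↔ (q ∧ p))))}.
T ((¬p → ((p ∨ ¬s) ∨ q)) → (¬r ∧ (¬s ↔ (q ∧ p)))): β-rule — branch into F (¬p → ((p ∨ ¬s) ∨ q))  //  T (¬r ∧ (¬s ↔ (q ∧ p))).
  branch 1 (add F (¬p → ((p ∨ ¬s) ∨ q))):
    F (¬p → ((p ∨ ¬s) ∨ q)): α-rule — add T ¬p, F ((p ∨ ¬s) ∨ q).
    F ((p ∨ ¬s) ∨ q): α-rule — add F (p ∨ ¬s), F q.
    F (p ∨ ¬s): α-rule — add F p, F ¬s.
    ○ open, literals {p=F, q=F, s=T}.
  branch 2 (add T (¬r ∧ (¬s ↔ (q ∧ p)))):
    T (¬r ∧ (¬s ↔ (q ∧ p))): α-rule — add T ¬r, T (¬s ↔ (q ∧ p)).
    T (¬s ↔ (q ∧ p)): β-rule — branch into T ¬s, T (q ∧ p)  //  F ¬s, F (q ∧ p).
      branch 2.1 (add T ¬s, T (q ∧ p)):
        T (q ∧ p): α-rule — add T q, T p.
        ○ open, literals {p=T, q=T, r=F, s=F}.
      branch 2.2 (add F ¬s, F (q ∧ p)):
        F (q ∧ p): β-rule — branch into F q  //  F p.
          branch 2.2.1 (add F q):
            ○ open, literals {q=F, r=F, s=T}.
          branch 2.2.2 (add F p):
            ○ open, literals {p=F, r=F, s=T}.
0 branches closed, 4 open.
Each open branch fixes some atoms; the unmentioned ones are free. Counting distinct full assignments: branch {p=F, q=F, s=T} (r) contributes 2 new; branch {p=T, q=T, r=F, s=F} (none free) contributes 1 new; branch {q=F, r=F, s=T} (p) contributes 1 new; branch {p=F, r=F, s=T} (q) contributes 1 new. Total: 5.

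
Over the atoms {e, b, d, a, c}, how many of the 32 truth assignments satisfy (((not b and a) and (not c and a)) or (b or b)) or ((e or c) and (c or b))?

Initial set: {((((not b and a) and (not c and a)) or (b or b)) or ((e or c) and (c or b)))}.
((((not b and a) and (not c and a)) or (b or b)) or ((e or c) and (c or b))): β-rule — branch into (((not b and a) and (not c and a)) or (b or b))  //  ((e or c) and (c or b)).
  branch 1 (add (((not b and a) and (not c and a)) or (b or b))):
    (((not b and a) and (not c and a)) or (b or b)): β-rule — branch into ((not b and a) and (not c and a))  //  (b or b).
      branch 1.1 (add ((not b and a) and (not c and a))):
        ((not b and a) and (not c and a)): α-rule — add (not b and a), (not c and a).
        (not b and a): α-rule — add not b, a.
        (not c and a): α-rule — add not c, a.
        ○ open, literals {a=1, b=0, c=0}.
      branch 1.2 (add (b or b)):
        (b or b): β-rule — branch into b  //  b.
          branch 1.2.1 (add b):
            ○ open, literals {b=1}.
          branch 1.2.2 (add b):
            ○ open, literals {b=1}.
  branch 2 (add ((e or c) and (c or b))):
    ((e or c) and (c or b)): α-rule — add (e or c), (c or b).
    (e or c): β-rule — branch into e  //  c.
      branch 2.1 (add e):
        (c or b): β-rule — branch into c  //  b.
          branch 2.1.1 (add c):
            ○ open, literals {c=1, e=1}.
          branch 2.1.2 (add b):
            ○ open, literals {b=1, e=1}.
      branch 2.2 (add c):
        (c or b): β-rule — branch into c  //  b.
          branch 2.2.1 (add c):
            ○ open, literals {c=1}.
          branch 2.2.2 (add b):
            ○ open, literals {b=1, c=1}.
0 branches closed, 7 open.
Each open branch fixes some atoms; the unmentioned ones are free. Counting distinct full assignments: branch {a=1, b=0, c=0} (e, d) contributes 4 new; branch {b=1} (e, d, a, c) contributes 16 new; branch {b=1} (e, d, a, c) contributes 0 new; branch {c=1, e=1} (b, d, a) contributes 4 new; branch {b=1, e=1} (d, a, c) contributes 0 new; branch {c=1} (e, b, d, a) contributes 4 new; branch {b=1, c=1} (e, d, a) contributes 0 new. Total: 28.

28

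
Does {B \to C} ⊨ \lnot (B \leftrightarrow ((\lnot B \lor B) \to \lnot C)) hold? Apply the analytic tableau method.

Initial set: {T (B \to C); F \lnot (B \leftrightarrow ((\lnot B \lor B) \to \lnot C))}.
T (B \to C): β-rule — branch into F B  //  T C.
  branch 1 (add F B):
    F \lnot (B \leftrightarrow ((\lnot B \lor B) \to \lnot C)): β-rule — branch into T B, T ((\lnot B \lor B) \to \lnot C)  //  F B, F ((\lnot B \lor B) \to \lnot C).
      branch 1.1 (add T B, T ((\lnot B \lor B) \to \lnot C)):
        × closes — contains both B and \lnot B.
      branch 1.2 (add F B, F ((\lnot B \lor B) \to \lnot C)):
        F ((\lnot B \lor B) \to \lnot C): α-rule — add T (\lnot B \lor B), F \lnot C.
        T (\lnot B \lor B): β-rule — branch into T \lnot B  //  T B.
          branch 1.2.1 (add T \lnot B):
            ○ open, literals {B=F, C=T}.
          branch 1.2.2 (add T B):
            × closes — contains both B and \lnot B.
  branch 2 (add T C):
    F \lnot (B \leftrightarrow ((\lnot B \lor B) \to \lnot C)): β-rule — branch into T B, T ((\lnot B \lor B) \to \lnot C)  //  F B, F ((\lnot B \lor B) \to \lnot C).
      branch 2.1 (add T B, T ((\lnot B \lor B) \to \lnot C)):
        T ((\lnot B \lor B) \to \lnot C): β-rule — branch into F (\lnot B \lor B)  //  T \lnot C.
          branch 2.1.1 (add F (\lnot B \lor B)):
            F (\lnot B \lor B): α-rule — add F \lnot B, F B.
            × closes — contains both B and \lnot B.
          branch 2.1.2 (add T \lnot C):
            × closes — contains both C and \lnot C.
      branch 2.2 (add F B, F ((\lnot B \lor B) \to \lnot C)):
        F ((\lnot B \lor B) \to \lnot C): α-rule — add T (\lnot B \lor B), F \lnot C.
        T (\lnot B \lor B): β-rule — branch into T \lnot B  //  T B.
          branch 2.2.1 (add T \lnot B):
            ○ open, literals {B=F, C=T}.
          branch 2.2.2 (add T B):
            × closes — contains both B and \lnot B.
5 branches closed, 2 open.
An open branch gives a countermodel: B=F, C=T (unmentioned atoms arbitrary); the premises hold there but the conclusion fails.

No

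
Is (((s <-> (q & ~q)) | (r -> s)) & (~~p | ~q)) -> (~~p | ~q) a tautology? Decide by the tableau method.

Assume the negation and expand:
Initial set: {~((((s <-> (q & ~q)) | (r -> s)) & (~~p | ~q)) -> (~~p | ~q))}.
~((((s <-> (q & ~q)) | (r -> s)) & (~~p | ~q)) -> (~~p | ~q)): α-rule — add (((s <-> (q & ~q)) | (r -> s)) & (~~p | ~q)), ~(~~p | ~q).
(((s <-> (q & ~q)) | (r -> s)) & (~~p | ~q)): α-rule — add ((s <-> (q & ~q)) | (r -> s)), (~~p | ~q).
~(~~p | ~q): α-rule — add ~~~p, ~~q.
~~~p: drop double negation, giving ~p.
((s <-> (q & ~q)) | (r -> s)): β-rule — branch into (s <-> (q & ~q))  //  (r -> s).
  branch 1 (add (s <-> (q & ~q))):
    (~~p | ~q): β-rule — branch into ~~p  //  ~q.
      branch 1.1 (add ~~p):
        ~~p: drop double negation, giving p.
        × closes — contains both p and ~p.
      branch 1.2 (add ~q):
        × closes — contains both q and ~q.
  branch 2 (add (r -> s)):
    (~~p | ~q): β-rule — branch into ~~p  //  ~q.
      branch 2.1 (add ~~p):
        ~~p: drop double negation, giving p.
        × closes — contains both p and ~p.
      branch 2.2 (add ~q):
        × closes — contains both q and ~q.
All 4 branches close.
Every branch closed, so the negation is unsatisfiable and the formula is valid.

Valid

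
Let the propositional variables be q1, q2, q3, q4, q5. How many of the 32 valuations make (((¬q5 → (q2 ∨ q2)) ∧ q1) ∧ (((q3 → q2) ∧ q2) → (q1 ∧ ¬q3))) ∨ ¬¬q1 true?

Initial set: {T ((((¬q5 → (q2 ∨ q2)) ∧ q1) ∧ (((q3 → q2) ∧ q2) → (q1 ∧ ¬q3))) ∨ ¬¬q1)}.
T ((((¬q5 → (q2 ∨ q2)) ∧ q1) ∧ (((q3 → q2) ∧ q2) → (q1 ∧ ¬q3))) ∨ ¬¬q1): β-rule — branch into T (((¬q5 → (q2 ∨ q2)) ∧ q1) ∧ (((q3 → q2) ∧ q2) → (q1 ∧ ¬q3)))  //  T ¬¬q1.
  branch 1 (add T (((¬q5 → (q2 ∨ q2)) ∧ q1) ∧ (((q3 → q2) ∧ q2) → (q1 ∧ ¬q3)))):
    T (((¬q5 → (q2 ∨ q2)) ∧ q1) ∧ (((q3 → q2) ∧ q2) → (q1 ∧ ¬q3))): α-rule — add T ((¬q5 → (q2 ∨ q2)) ∧ q1), T (((q3 → q2) ∧ q2) → (q1 ∧ ¬q3)).
    T ((¬q5 → (q2 ∨ q2)) ∧ q1): α-rule — add T (¬q5 → (q2 ∨ q2)), T q1.
    T (((q3 → q2) ∧ q2) → (q1 ∧ ¬q3)): β-rule — branch into F ((q3 → q2) ∧ q2)  //  T (q1 ∧ ¬q3).
      branch 1.1 (add F ((q3 → q2) ∧ q2)):
        T (¬q5 → (q2 ∨ q2)): β-rule — branch into F ¬q5  //  T (q2 ∨ q2).
          branch 1.1.1 (add F ¬q5):
            F ((q3 → q2) ∧ q2): β-rule — branch into F (q3 → q2)  //  F q2.
              branch 1.1.1.1 (add F (q3 → q2)):
                F (q3 → q2): α-rule — add T q3, F q2.
                ○ open, literals {q1=1, q2=0, q3=1, q5=1}.
              branch 1.1.1.2 (add F q2):
                ○ open, literals {q1=1, q2=0, q5=1}.
          branch 1.1.2 (add T (q2 ∨ q2)):
            F ((q3 → q2) ∧ q2): β-rule — branch into F (q3 → q2)  //  F q2.
              branch 1.1.2.1 (add F (q3 → q2)):
                F (q3 → q2): α-rule — add T q3, F q2.
                T (q2 ∨ q2): β-rule — branch into T q2  //  T q2.
                  branch 1.1.2.1.1 (add T q2):
                    × closes — contains both q2 and ¬q2.
                  branch 1.1.2.1.2 (add T q2):
                    × closes — contains both q2 and ¬q2.
              branch 1.1.2.2 (add F q2):
                T (q2 ∨ q2): β-rule — branch into T q2  //  T q2.
                  branch 1.1.2.2.1 (add T q2):
                    × closes — contains both q2 and ¬q2.
                  branch 1.1.2.2.2 (add T q2):
                    × closes — contains both q2 and ¬q2.
      branch 1.2 (add T (q1 ∧ ¬q3)):
        T (q1 ∧ ¬q3): α-rule — add T q1, T ¬q3.
        T (¬q5 → (q2 ∨ q2)): β-rule — branch into F ¬q5  //  T (q2 ∨ q2).
          branch 1.2.1 (add F ¬q5):
            ○ open, literals {q1=1, q3=0, q5=1}.
          branch 1.2.2 (add T (q2 ∨ q2)):
            T (q2 ∨ q2): β-rule — branch into T q2  //  T q2.
              branch 1.2.2.1 (add T q2):
                ○ open, literals {q1=1, q2=1, q3=0}.
              branch 1.2.2.2 (add T q2):
                ○ open, literals {q1=1, q2=1, q3=0}.
  branch 2 (add T ¬¬q1):
    T ¬¬q1: drop double negation, giving T q1.
    ○ open, literals {q1=1}.
4 branches closed, 6 open.
Each open branch fixes some atoms; the unmentioned ones are free. Counting distinct full assignments: branch {q1=1, q2=0, q3=1, q5=1} (q4) contributes 2 new; branch {q1=1, q2=0, q5=1} (q3, q4) contributes 2 new; branch {q1=1, q3=0, q5=1} (q2, q4) contributes 2 new; branch {q1=1, q2=1, q3=0} (q4, q5) contributes 2 new; branch {q1=1, q2=1, q3=0} (q4, q5) contributes 0 new; branch {q1=1} (q2, q3, q4, q5) contributes 8 new. Total: 16.

16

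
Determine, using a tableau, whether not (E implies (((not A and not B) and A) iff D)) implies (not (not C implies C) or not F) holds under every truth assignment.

Not valid

Assume the negation and expand:
Initial set: {not (not (E implies (((not A and not B) and A) iff D)) implies (not (not C implies C) or not F))}.
not (not (E implies (((not A and not B) and A) iff D)) implies (not (not C implies C) or not F)): α-rule — add not (E implies (((not A and not B) and A) iff D)), not (not (not C implies C) or not F).
not (E implies (((not A and not B) and A) iff D)): α-rule — add E, not (((not A and not B) and A) iff D).
not (not (not C implies C) or not F): α-rule — add not not (not C implies C), not not F.
not (((not A and not B) and A) iff D): β-rule — branch into ((not A and not B) and A), not D  //  not ((not A and not B) and A), D.
  branch 1 (add ((not A and not B) and A), not D):
    ((not A and not B) and A): α-rule — add (not A and not B), A.
    (not A and not B): α-rule — add not A, not B.
    × closes — contains both A and not A.
  branch 2 (add not ((not A and not B) and A), D):
    not not (not C implies C): β-rule — branch into not not C  //  C.
      branch 2.1 (add not not C):
        not ((not A and not B) and A): β-rule — branch into not (not A and not B)  //  not A.
          branch 2.1.1 (add not (not A and not B)):
            not (not A and not B): β-rule — branch into not not A  //  not not B.
              branch 2.1.1.1 (add not not A):
                ○ open, literals {A=T, C=T, D=T, E=T, F=T}.
              branch 2.1.1.2 (add not not B):
                ○ open, literals {B=T, C=T, D=T, E=T, F=T}.
          branch 2.1.2 (add not A):
            ○ open, literals {A=F, C=T, D=T, E=T, F=T}.
      branch 2.2 (add C):
        not ((not A and not B) and A): β-rule — branch into not (not A and not B)  //  not A.
          branch 2.2.1 (add not (not A and not B)):
            not (not A and not B): β-rule — branch into not not A  //  not not B.
              branch 2.2.1.1 (add not not A):
                ○ open, literals {A=T, C=T, D=T, E=T, F=T}.
              branch 2.2.1.2 (add not not B):
                ○ open, literals {B=T, C=T, D=T, E=T, F=T}.
          branch 2.2.2 (add not A):
            ○ open, literals {A=F, C=T, D=T, E=T, F=T}.
1 branch closed, 6 open.
An open branch gives a countermodel: A=T, C=T, D=T, E=T, F=T (unmentioned atoms arbitrary); under it the original formula is false.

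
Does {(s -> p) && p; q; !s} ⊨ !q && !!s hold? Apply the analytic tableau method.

No

Initial set: {T ((s -> p) && p); T q; T !s; F (!q && !!s)}.
T ((s -> p) && p): α-rule — add T (s -> p), T p.
F (!q && !!s): β-rule — branch into F !q  //  F !!s.
  branch 1 (add F !q):
    T (s -> p): β-rule — branch into F s  //  T p.
      branch 1.1 (add F s):
        ○ open, literals {p=true, q=true, s=false}.
      branch 1.2 (add T p):
        ○ open, literals {p=true, q=true, s=false}.
  branch 2 (add F !!s):
    F !!s: drop double negation, giving F s.
    T (s -> p): β-rule — branch into F s  //  T p.
      branch 2.1 (add F s):
        ○ open, literals {p=true, q=true, s=false}.
      branch 2.2 (add T p):
        ○ open, literals {p=true, q=true, s=false}.
0 branches closed, 4 open.
An open branch gives a countermodel: p=true, q=true, s=false (unmentioned atoms arbitrary); the premises hold there but the conclusion fails.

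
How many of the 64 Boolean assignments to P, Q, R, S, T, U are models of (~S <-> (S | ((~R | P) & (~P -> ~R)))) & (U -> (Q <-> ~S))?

Initial set: {((~S <-> (S | ((~R | P) & (~P -> ~R)))) & (U -> (Q <-> ~S)))}.
((~S <-> (S | ((~R | P) & (~P -> ~R)))) & (U -> (Q <-> ~S))): α-rule — add (~S <-> (S | ((~R | P) & (~P -> ~R)))), (U -> (Q <-> ~S)).
(~S <-> (S | ((~R | P) & (~P -> ~R)))): β-rule — branch into ~S, (S | ((~R | P) & (~P -> ~R)))  //  ~~S, ~(S | ((~R | P) & (~P -> ~R))).
  branch 1 (add ~S, (S | ((~R | P) & (~P -> ~R)))):
    (U -> (Q <-> ~S)): β-rule — branch into ~U  //  (Q <-> ~S).
      branch 1.1 (add ~U):
        (S | ((~R | P) & (~P -> ~R))): β-rule — branch into S  //  ((~R | P) & (~P -> ~R)).
          branch 1.1.1 (add S):
            × closes — contains both S and ~S.
          branch 1.1.2 (add ((~R | P) & (~P -> ~R))):
            ((~R | P) & (~P -> ~R)): α-rule — add (~R | P), (~P -> ~R).
            (~R | P): β-rule — branch into ~R  //  P.
              branch 1.1.2.1 (add ~R):
                (~P -> ~R): β-rule — branch into ~~P  //  ~R.
                  branch 1.1.2.1.1 (add ~~P):
                    ○ open, literals {P=1, R=0, S=0, U=0}.
                  branch 1.1.2.1.2 (add ~R):
                    ○ open, literals {R=0, S=0, U=0}.
              branch 1.1.2.2 (add P):
                (~P -> ~R): β-rule — branch into ~~P  //  ~R.
                  branch 1.1.2.2.1 (add ~~P):
                    ○ open, literals {P=1, S=0, U=0}.
                  branch 1.1.2.2.2 (add ~R):
                    ○ open, literals {P=1, R=0, S=0, U=0}.
      branch 1.2 (add (Q <-> ~S)):
        (S | ((~R | P) & (~P -> ~R))): β-rule — branch into S  //  ((~R | P) & (~P -> ~R)).
          branch 1.2.1 (add S):
            × closes — contains both S and ~S.
          branch 1.2.2 (add ((~R | P) & (~P -> ~R))):
            ((~R | P) & (~P -> ~R)): α-rule — add (~R | P), (~P -> ~R).
            (Q <-> ~S): β-rule — branch into Q, ~S  //  ~Q, ~~S.
              branch 1.2.2.1 (add Q, ~S):
                (~R | P): β-rule — branch into ~R  //  P.
                  branch 1.2.2.1.1 (add ~R):
                    (~P -> ~R): β-rule — branch into ~~P  //  ~R.
                      branch 1.2.2.1.1.1 (add ~~P):
                        ○ open, literals {P=1, Q=1, R=0, S=0}.
                      branch 1.2.2.1.1.2 (add ~R):
                        ○ open, literals {Q=1, R=0, S=0}.
                  branch 1.2.2.1.2 (add P):
                    (~P -> ~R): β-rule — branch into ~~P  //  ~R.
                      branch 1.2.2.1.2.1 (add ~~P):
                        ○ open, literals {P=1, Q=1, S=0}.
                      branch 1.2.2.1.2.2 (add ~R):
                        ○ open, literals {P=1, Q=1, R=0, S=0}.
              branch 1.2.2.2 (add ~Q, ~~S):
                × closes — contains both S and ~S.
  branch 2 (add ~~S, ~(S | ((~R | P) & (~P -> ~R)))):
    ~(S | ((~R | P) & (~P -> ~R))): α-rule — add ~S, ~((~R | P) & (~P -> ~R)).
    × closes — contains both S and ~S.
4 branches closed, 8 open.
Each open branch fixes some atoms; the unmentioned ones are free. Counting distinct full assignments: branch {P=1, R=0, S=0, U=0} (Q, T) contributes 4 new; branch {R=0, S=0, U=0} (P, Q, T) contributes 4 new; branch {P=1, S=0, U=0} (Q, R, T) contributes 4 new; branch {P=1, R=0, S=0, U=0} (Q, T) contributes 0 new; branch {P=1, Q=1, R=0, S=0} (T, U) contributes 2 new; branch {Q=1, R=0, S=0} (P, T, U) contributes 2 new; branch {P=1, Q=1, S=0} (R, T, U) contributes 2 new; branch {P=1, Q=1, R=0, S=0} (T, U) contributes 0 new. Total: 18.

18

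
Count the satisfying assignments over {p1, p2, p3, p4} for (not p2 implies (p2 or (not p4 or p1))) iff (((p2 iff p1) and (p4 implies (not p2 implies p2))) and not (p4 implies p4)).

2

Initial set: {T ((not p2 implies (p2 or (not p4 or p1))) iff (((p2 iff p1) and (p4 implies (not p2 implies p2))) and not (p4 implies p4)))}.
T ((not p2 implies (p2 or (not p4 or p1))) iff (((p2 iff p1) and (p4 implies (not p2 implies p2))) and not (p4 implies p4))): β-rule — branch into T (not p2 implies (p2 or (not p4 or p1))), T (((p2 iff p1) and (p4 implies (not p2 implies p2))) and not (p4 implies p4))  //  F (not p2 implies (p2 or (not p4 or p1))), F (((p2 iff p1) and (p4 implies (not p2 implies p2))) and not (p4 implies p4)).
  branch 1 (add T (not p2 implies (p2 or (not p4 or p1))), T (((p2 iff p1) and (p4 implies (not p2 implies p2))) and not (p4 implies p4))):
    T (((p2 iff p1) and (p4 implies (not p2 implies p2))) and not (p4 implies p4)): α-rule — add T ((p2 iff p1) and (p4 implies (not p2 implies p2))), T not (p4 implies p4).
    T ((p2 iff p1) and (p4 implies (not p2 implies p2))): α-rule — add T (p2 iff p1), T (p4 implies (not p2 implies p2)).
    T not (p4 implies p4): α-rule — add T p4, F p4.
    × closes — contains both p4 and not p4.
  branch 2 (add F (not p2 implies (p2 or (not p4 or p1))), F (((p2 iff p1) and (p4 implies (not p2 implies p2))) and not (p4 implies p4))):
    F (not p2 implies (p2 or (not p4 or p1))): α-rule — add T not p2, F (p2 or (not p4 or p1)).
    F (p2 or (not p4 or p1)): α-rule — add F p2, F (not p4 or p1).
    F (not p4 or p1): α-rule — add F not p4, F p1.
    F (((p2 iff p1) and (p4 implies (not p2 implies p2))) and not (p4 implies p4)): β-rule — branch into F ((p2 iff p1) and (p4 implies (not p2 implies p2)))  //  F not (p4 implies p4).
      branch 2.1 (add F ((p2 iff p1) and (p4 implies (not p2 implies p2)))):
        F ((p2 iff p1) and (p4 implies (not p2 implies p2))): β-rule — branch into F (p2 iff p1)  //  F (p4 implies (not p2 implies p2)).
          branch 2.1.1 (add F (p2 iff p1)):
            F (p2 iff p1): β-rule — branch into T p2, F p1  //  F p2, T p1.
              branch 2.1.1.1 (add T p2, F p1):
                × closes — contains both p2 and not p2.
              branch 2.1.1.2 (add F p2, T p1):
                × closes — contains both p1 and not p1.
          branch 2.1.2 (add F (p4 implies (not p2 implies p2))):
            F (p4 implies (not p2 implies p2)): α-rule — add T p4, F (not p2 implies p2).
            F (not p2 implies p2): α-rule — add T not p2, F p2.
            ○ open, literals {p1=false, p2=false, p4=true}.
      branch 2.2 (add F not (p4 implies p4)):
        F not (p4 implies p4): β-rule — branch into F p4  //  T p4.
          branch 2.2.1 (add F p4):
            × closes — contains both p4 and not p4.
          branch 2.2.2 (add T p4):
            ○ open, literals {p1=false, p2=false, p4=true}.
4 branches closed, 2 open.
Each open branch fixes some atoms; the unmentioned ones are free. Counting distinct full assignments: branch {p1=false, p2=false, p4=true} (p3) contributes 2 new; branch {p1=false, p2=false, p4=true} (p3) contributes 0 new. Total: 2.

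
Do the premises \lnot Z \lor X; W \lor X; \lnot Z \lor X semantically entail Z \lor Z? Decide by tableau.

No

Initial set: {T (\lnot Z \lor X); T (W \lor X); T (\lnot Z \lor X); F (Z \lor Z)}.
F (Z \lor Z): α-rule — add F Z, F Z.
T (\lnot Z \lor X): β-rule — branch into T \lnot Z  //  T X.
  branch 1 (add T \lnot Z):
    T (W \lor X): β-rule — branch into T W  //  T X.
      branch 1.1 (add T W):
        T (\lnot Z \lor X): β-rule — branch into T \lnot Z  //  T X.
          branch 1.1.1 (add T \lnot Z):
            ○ open, literals {W=T, Z=F}.
          branch 1.1.2 (add T X):
            ○ open, literals {W=T, X=T, Z=F}.
      branch 1.2 (add T X):
        T (\lnot Z \lor X): β-rule — branch into T \lnot Z  //  T X.
          branch 1.2.1 (add T \lnot Z):
            ○ open, literals {X=T, Z=F}.
          branch 1.2.2 (add T X):
            ○ open, literals {X=T, Z=F}.
  branch 2 (add T X):
    T (W \lor X): β-rule — branch into T W  //  T X.
      branch 2.1 (add T W):
        T (\lnot Z \lor X): β-rule — branch into T \lnot Z  //  T X.
          branch 2.1.1 (add T \lnot Z):
            ○ open, literals {W=T, X=T, Z=F}.
          branch 2.1.2 (add T X):
            ○ open, literals {W=T, X=T, Z=F}.
      branch 2.2 (add T X):
        T (\lnot Z \lor X): β-rule — branch into T \lnot Z  //  T X.
          branch 2.2.1 (add T \lnot Z):
            ○ open, literals {X=T, Z=F}.
          branch 2.2.2 (add T X):
            ○ open, literals {X=T, Z=F}.
0 branches closed, 8 open.
An open branch gives a countermodel: W=T, Z=F (unmentioned atoms arbitrary); the premises hold there but the conclusion fails.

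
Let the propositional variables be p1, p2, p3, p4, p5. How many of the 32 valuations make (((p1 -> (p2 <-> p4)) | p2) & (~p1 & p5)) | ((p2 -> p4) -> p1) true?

Initial set: {((((p1 -> (p2 <-> p4)) | p2) & (~p1 & p5)) | ((p2 -> p4) -> p1))}.
((((p1 -> (p2 <-> p4)) | p2) & (~p1 & p5)) | ((p2 -> p4) -> p1)): β-rule — branch into (((p1 -> (p2 <-> p4)) | p2) & (~p1 & p5))  //  ((p2 -> p4) -> p1).
  branch 1 (add (((p1 -> (p2 <-> p4)) | p2) & (~p1 & p5))):
    (((p1 -> (p2 <-> p4)) | p2) & (~p1 & p5)): α-rule — add ((p1 -> (p2 <-> p4)) | p2), (~p1 & p5).
    (~p1 & p5): α-rule — add ~p1, p5.
    ((p1 -> (p2 <-> p4)) | p2): β-rule — branch into (p1 -> (p2 <-> p4))  //  p2.
      branch 1.1 (add (p1 -> (p2 <-> p4))):
        (p1 -> (p2 <-> p4)): β-rule — branch into ~p1  //  (p2 <-> p4).
          branch 1.1.1 (add ~p1):
            ○ open, literals {p1=0, p5=1}.
          branch 1.1.2 (add (p2 <-> p4)):
            (p2 <-> p4): β-rule — branch into p2, p4  //  ~p2, ~p4.
              branch 1.1.2.1 (add p2, p4):
                ○ open, literals {p1=0, p2=1, p4=1, p5=1}.
              branch 1.1.2.2 (add ~p2, ~p4):
                ○ open, literals {p1=0, p2=0, p4=0, p5=1}.
      branch 1.2 (add p2):
        ○ open, literals {p1=0, p2=1, p5=1}.
  branch 2 (add ((p2 -> p4) -> p1)):
    ((p2 -> p4) -> p1): β-rule — branch into ~(p2 -> p4)  //  p1.
      branch 2.1 (add ~(p2 -> p4)):
        ~(p2 -> p4): α-rule — add p2, ~p4.
        ○ open, literals {p2=1, p4=0}.
      branch 2.2 (add p1):
        ○ open, literals {p1=1}.
0 branches closed, 6 open.
Each open branch fixes some atoms; the unmentioned ones are free. Counting distinct full assignments: branch {p1=0, p5=1} (p2, p3, p4) contributes 8 new; branch {p1=0, p2=1, p4=1, p5=1} (p3) contributes 0 new; branch {p1=0, p2=0, p4=0, p5=1} (p3) contributes 0 new; branch {p1=0, p2=1, p5=1} (p3, p4) contributes 0 new; branch {p2=1, p4=0} (p1, p3, p5) contributes 6 new; branch {p1=1} (p2, p3, p4, p5) contributes 12 new. Total: 26.

26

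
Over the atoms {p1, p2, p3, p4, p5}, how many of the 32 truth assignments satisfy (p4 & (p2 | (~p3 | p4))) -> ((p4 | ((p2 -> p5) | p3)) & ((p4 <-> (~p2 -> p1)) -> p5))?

26

Initial set: {((p4 & (p2 | (~p3 | p4))) -> ((p4 | ((p2 -> p5) | p3)) & ((p4 <-> (~p2 -> p1)) -> p5)))}.
((p4 & (p2 | (~p3 | p4))) -> ((p4 | ((p2 -> p5) | p3)) & ((p4 <-> (~p2 -> p1)) -> p5))): β-rule — branch into ~(p4 & (p2 | (~p3 | p4)))  //  ((p4 | ((p2 -> p5) | p3)) & ((p4 <-> (~p2 -> p1)) -> p5)).
  branch 1 (add ~(p4 & (p2 | (~p3 | p4)))):
    ~(p4 & (p2 | (~p3 | p4))): β-rule — branch into ~p4  //  ~(p2 | (~p3 | p4)).
      branch 1.1 (add ~p4):
        ○ open, literals {p4=F}.
      branch 1.2 (add ~(p2 | (~p3 | p4))):
        ~(p2 | (~p3 | p4)): α-rule — add ~p2, ~(~p3 | p4).
        ~(~p3 | p4): α-rule — add ~~p3, ~p4.
        ○ open, literals {p2=F, p3=T, p4=F}.
  branch 2 (add ((p4 | ((p2 -> p5) | p3)) & ((p4 <-> (~p2 -> p1)) -> p5))):
    ((p4 | ((p2 -> p5) | p3)) & ((p4 <-> (~p2 -> p1)) -> p5)): α-rule — add (p4 | ((p2 -> p5) | p3)), ((p4 <-> (~p2 -> p1)) -> p5).
    (p4 | ((p2 -> p5) | p3)): β-rule — branch into p4  //  ((p2 -> p5) | p3).
      branch 2.1 (add p4):
        ((p4 <-> (~p2 -> p1)) -> p5): β-rule — branch into ~(p4 <-> (~p2 -> p1))  //  p5.
          branch 2.1.1 (add ~(p4 <-> (~p2 -> p1))):
            ~(p4 <-> (~p2 -> p1)): β-rule — branch into p4, ~(~p2 -> p1)  //  ~p4, (~p2 -> p1).
              branch 2.1.1.1 (add p4, ~(~p2 -> p1)):
                ~(~p2 -> p1): α-rule — add ~p2, ~p1.
                ○ open, literals {p1=F, p2=F, p4=T}.
              branch 2.1.1.2 (add ~p4, (~p2 -> p1)):
                × closes — contains both p4 and ~p4.
          branch 2.1.2 (add p5):
            ○ open, literals {p4=T, p5=T}.
      branch 2.2 (add ((p2 -> p5) | p3)):
        ((p4 <-> (~p2 -> p1)) -> p5): β-rule — branch into ~(p4 <-> (~p2 -> p1))  //  p5.
          branch 2.2.1 (add ~(p4 <-> (~p2 -> p1))):
            ((p2 -> p5) | p3): β-rule — branch into (p2 -> p5)  //  p3.
              branch 2.2.1.1 (add (p2 -> p5)):
                ~(p4 <-> (~p2 -> p1)): β-rule — branch into p4, ~(~p2 -> p1)  //  ~p4, (~p2 -> p1).
                  branch 2.2.1.1.1 (add p4, ~(~p2 -> p1)):
                    ~(~p2 -> p1): α-rule — add ~p2, ~p1.
                    (p2 -> p5): β-rule — branch into ~p2  //  p5.
                      branch 2.2.1.1.1.1 (add ~p2):
                        ○ open, literals {p1=F, p2=F, p4=T}.
                      branch 2.2.1.1.1.2 (add p5):
                        ○ open, literals {p1=F, p2=F, p4=T, p5=T}.
                  branch 2.2.1.1.2 (add ~p4, (~p2 -> p1)):
                    (p2 -> p5): β-rule — branch into ~p2  //  p5.
                      branch 2.2.1.1.2.1 (add ~p2):
                        (~p2 -> p1): β-rule — branch into ~~p2  //  p1.
                          branch 2.2.1.1.2.1.1 (add ~~p2):
                            × closes — contains both p2 and ~p2.
                          branch 2.2.1.1.2.1.2 (add p1):
                            ○ open, literals {p1=T, p2=F, p4=F}.
                      branch 2.2.1.1.2.2 (add p5):
                        (~p2 -> p1): β-rule — branch into ~~p2  //  p1.
                          branch 2.2.1.1.2.2.1 (add ~~p2):
                            ○ open, literals {p2=T, p4=F, p5=T}.
                          branch 2.2.1.1.2.2.2 (add p1):
                            ○ open, literals {p1=T, p4=F, p5=T}.
              branch 2.2.1.2 (add p3):
                ~(p4 <-> (~p2 -> p1)): β-rule — branch into p4, ~(~p2 -> p1)  //  ~p4, (~p2 -> p1).
                  branch 2.2.1.2.1 (add p4, ~(~p2 -> p1)):
                    ~(~p2 -> p1): α-rule — add ~p2, ~p1.
                    ○ open, literals {p1=F, p2=F, p3=T, p4=T}.
                  branch 2.2.1.2.2 (add ~p4, (~p2 -> p1)):
                    (~p2 -> p1): β-rule — branch into ~~p2  //  p1.
                      branch 2.2.1.2.2.1 (add ~~p2):
                        ○ open, literals {p2=T, p3=T, p4=F}.
                      branch 2.2.1.2.2.2 (add p1):
                        ○ open, literals {p1=T, p3=T, p4=F}.
          branch 2.2.2 (add p5):
            ((p2 -> p5) | p3): β-rule — branch into (p2 -> p5)  //  p3.
              branch 2.2.2.1 (add (p2 -> p5)):
                (p2 -> p5): β-rule — branch into ~p2  //  p5.
                  branch 2.2.2.1.1 (add ~p2):
                    ○ open, literals {p2=F, p5=T}.
                  branch 2.2.2.1.2 (add p5):
                    ○ open, literals {p5=T}.
              branch 2.2.2.2 (add p3):
                ○ open, literals {p3=T, p5=T}.
2 branches closed, 15 open.
Each open branch fixes some atoms; the unmentioned ones are free. Counting distinct full assignments: branch {p4=F} (p1, p2, p3, p5) contributes 16 new; branch {p2=F, p3=T, p4=F} (p1, p5) contributes 0 new; branch {p1=F, p2=F, p4=T} (p3, p5) contributes 4 new; branch {p4=T, p5=T} (p1, p2, p3) contributes 6 new; branch {p1=F, p2=F, p4=T} (p3, p5) contributes 0 new; branch {p1=F, p2=F, p4=T, p5=T} (p3) contributes 0 new; branch {p1=T, p2=F, p4=F} (p3, p5) contributes 0 new; branch {p2=T, p4=F, p5=T} (p1, p3) contributes 0 new; branch {p1=T, p4=F, p5=T} (p2, p3) contributes 0 new; branch {p1=F, p2=F, p3=T, p4=T} (p5) contributes 0 new; branch {p2=T, p3=T, p4=F} (p1, p5) contributes 0 new; branch {p1=T, p3=T, p4=F} (p2, p5) contributes 0 new; branch {p2=F, p5=T} (p1, p3, p4) contributes 0 new; branch {p5=T} (p1, p2, p3, p4) contributes 0 new; branch {p3=T, p5=T} (p1, p2, p4) contributes 0 new. Total: 26.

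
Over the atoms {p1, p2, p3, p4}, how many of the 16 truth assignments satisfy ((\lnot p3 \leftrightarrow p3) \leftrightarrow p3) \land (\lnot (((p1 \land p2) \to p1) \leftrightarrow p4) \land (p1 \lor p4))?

2

Initial set: {T (((\lnot p3 \leftrightarrow p3) \leftrightarrow p3) \land (\lnot (((p1 \land p2) \to p1) \leftrightarrow p4) \land (p1 \lor p4)))}.
T (((\lnot p3 \leftrightarrow p3) \leftrightarrow p3) \land (\lnot (((p1 \land p2) \to p1) \leftrightarrow p4) \land (p1 \lor p4))): α-rule — add T ((\lnot p3 \leftrightarrow p3) \leftrightarrow p3), T (\lnot (((p1 \land p2) \to p1) \leftrightarrow p4) \land (p1 \lor p4)).
T (\lnot (((p1 \land p2) \to p1) \leftrightarrow p4) \land (p1 \lor p4)): α-rule — add T \lnot (((p1 \land p2) \to p1) \leftrightarrow p4), T (p1 \lor p4).
T ((\lnot p3 \leftrightarrow p3) \leftrightarrow p3): β-rule — branch into T (\lnot p3 \leftrightarrow p3), T p3  //  F (\lnot p3 \leftrightarrow p3), F p3.
  branch 1 (add T (\lnot p3 \leftrightarrow p3), T p3):
    T \lnot (((p1 \land p2) \to p1) \leftrightarrow p4): β-rule — branch into T ((p1 \land p2) \to p1), F p4  //  F ((p1 \land p2) \to p1), T p4.
      branch 1.1 (add T ((p1 \land p2) \to p1), F p4):
        T (p1 \lor p4): β-rule — branch into T p1  //  T p4.
          branch 1.1.1 (add T p1):
            T (\lnot p3 \leftrightarrow p3): β-rule — branch into T \lnot p3, T p3  //  F \lnot p3, F p3.
              branch 1.1.1.1 (add T \lnot p3, T p3):
                × closes — contains both p3 and \lnot p3.
              branch 1.1.1.2 (add F \lnot p3, F p3):
                × closes — contains both p3 and \lnot p3.
          branch 1.1.2 (add T p4):
            × closes — contains both p4 and \lnot p4.
      branch 1.2 (add F ((p1 \land p2) \to p1), T p4):
        F ((p1 \land p2) \to p1): α-rule — add T (p1 \land p2), F p1.
        T (p1 \land p2): α-rule — add T p1, T p2.
        × closes — contains both p1 and \lnot p1.
  branch 2 (add F (\lnot p3 \leftrightarrow p3), F p3):
    T \lnot (((p1 \land p2) \to p1) \leftrightarrow p4): β-rule — branch into T ((p1 \land p2) \to p1), F p4  //  F ((p1 \land p2) \to p1), T p4.
      branch 2.1 (add T ((p1 \land p2) \to p1), F p4):
        T (p1 \lor p4): β-rule — branch into T p1  //  T p4.
          branch 2.1.1 (add T p1):
            F (\lnot p3 \leftrightarrow p3): β-rule — branch into T \lnot p3, F p3  //  F \lnot p3, T p3.
              branch 2.1.1.1 (add T \lnot p3, F p3):
                T ((p1 \land p2) \to p1): β-rule — branch into F (p1 \land p2)  //  T p1.
                  branch 2.1.1.1.1 (add F (p1 \land p2)):
                    F (p1 \land p2): β-rule — branch into F p1  //  F p2.
                      branch 2.1.1.1.1.1 (add F p1):
                        × closes — contains both p1 and \lnot p1.
                      branch 2.1.1.1.1.2 (add F p2):
                        ○ open, literals {p1=T, p2=F, p3=F, p4=F}.
                  branch 2.1.1.1.2 (add T p1):
                    ○ open, literals {p1=T, p3=F, p4=F}.
              branch 2.1.1.2 (add F \lnot p3, T p3):
                × closes — contains both p3 and \lnot p3.
          branch 2.1.2 (add T p4):
            × closes — contains both p4 and \lnot p4.
      branch 2.2 (add F ((p1 \land p2) \to p1), T p4):
        F ((p1 \land p2) \to p1): α-rule — add T (p1 \land p2), F p1.
        T (p1 \land p2): α-rule — add T p1, T p2.
        × closes — contains both p1 and \lnot p1.
8 branches closed, 2 open.
Each open branch fixes some atoms; the unmentioned ones are free. Counting distinct full assignments: branch {p1=T, p2=F, p3=F, p4=F} (none free) contributes 1 new; branch {p1=T, p3=F, p4=F} (p2) contributes 1 new. Total: 2.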